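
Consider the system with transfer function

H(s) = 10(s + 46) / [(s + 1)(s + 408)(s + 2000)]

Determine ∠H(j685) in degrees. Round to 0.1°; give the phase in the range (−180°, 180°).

At s = jω = j685:
zero (s+46): 46 + j685 → |·| = √(46²+685²) = √471341 ≈ 686.54, ∠ = arctan(685/46) ≈ 86.16°
pole (s+1): 1 + j685 → |·| = √(1²+685²) = √469226 ≈ 685, ∠ = arctan(685/1) ≈ 89.92°
pole (s+408): 408 + j685 → |·| = √(408²+685²) = √635689 ≈ 797.3, ∠ = arctan(685/408) ≈ 59.22°
pole (s+2000): 2000 + j685 → |·| = √(2000²+685²) = √4469225 ≈ 2114.1, ∠ = arctan(685/2000) ≈ 18.91°
∠H = 86.16° − 168.05° = -81.89°

-81.9°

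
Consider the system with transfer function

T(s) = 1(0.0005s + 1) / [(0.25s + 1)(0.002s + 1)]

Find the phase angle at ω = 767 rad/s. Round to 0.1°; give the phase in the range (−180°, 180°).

-125.6°

At ω = 767 rad/s:
zero (1 + j767·0.0005) = 1 + j0.3835 → |·| ≈ 1.071, ∠ ≈ 20.98°
pole (1 + j767·0.25) = 1 + j191.75 → |·| ≈ 191.75, ∠ ≈ 89.70°
pole (1 + j767·0.002) = 1 + j1.534 → |·| ≈ 1.8312, ∠ ≈ 56.90°
∠T = (20.98°) − (89.70° + 56.90°) = -125.62°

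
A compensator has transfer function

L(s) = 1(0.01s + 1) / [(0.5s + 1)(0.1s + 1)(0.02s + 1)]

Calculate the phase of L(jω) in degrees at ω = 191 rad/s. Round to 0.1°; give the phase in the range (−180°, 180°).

At ω = 191 rad/s:
zero (1 + j191·0.01) = 1 + j1.91 → |·| ≈ 2.1559, ∠ ≈ 62.37°
pole (1 + j191·0.5) = 1 + j95.5 → |·| ≈ 95.505, ∠ ≈ 89.40°
pole (1 + j191·0.1) = 1 + j19.1 → |·| ≈ 19.126, ∠ ≈ 87.00°
pole (1 + j191·0.02) = 1 + j3.82 → |·| ≈ 3.9487, ∠ ≈ 75.33°
∠L = (62.37°) − (89.40° + 87.00° + 75.33°) = -189.36° ≡ 170.64° (principal value)

170.6°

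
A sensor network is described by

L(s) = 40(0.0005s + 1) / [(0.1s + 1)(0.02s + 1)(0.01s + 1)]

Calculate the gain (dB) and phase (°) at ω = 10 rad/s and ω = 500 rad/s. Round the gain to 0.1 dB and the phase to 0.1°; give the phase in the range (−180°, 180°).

ω = 10: 28.8 dB, -61.7°; ω = 500: -35.9 dB, 122.2°

At ω = 10 rad/s:
zero (1 + j10·0.0005) = 1 + j0.005 → |·| ≈ 1, ∠ ≈ 0.29°
pole (1 + j10·0.1) = 1 + j1 → |·| ≈ 1.4142, ∠ ≈ 45.00°
pole (1 + j10·0.02) = 1 + j0.2 → |·| ≈ 1.0198, ∠ ≈ 11.31°
pole (1 + j10·0.01) = 1 + j0.1 → |·| ≈ 1.005, ∠ ≈ 5.71°
|L| = 40 · 1 / (1.4142 · 1.0198 · 1.005) ≈ 27.597
Gain = 20 log₁₀(27.597) ≈ 28.82 dB
∠L = (0.29°) − (45.00° + 11.31° + 5.71°) = -61.73°

At ω = 500 rad/s:
zero (1 + j500·0.0005) = 1 + j0.25 → |·| ≈ 1.0308, ∠ ≈ 14.04°
pole (1 + j500·0.1) = 1 + j50 → |·| ≈ 50.01, ∠ ≈ 88.85°
pole (1 + j500·0.02) = 1 + j10 → |·| ≈ 10.05, ∠ ≈ 84.29°
pole (1 + j500·0.01) = 1 + j5 → |·| ≈ 5.099, ∠ ≈ 78.69°
|L| = 40 · 1.0308 / (50.01 · 10.05 · 5.099) ≈ 0.016089
Gain = 20 log₁₀(0.016089) ≈ -35.87 dB
∠L = (14.04°) − (88.85° + 84.29° + 78.69°) = -237.79° ≡ 122.21° (principal value)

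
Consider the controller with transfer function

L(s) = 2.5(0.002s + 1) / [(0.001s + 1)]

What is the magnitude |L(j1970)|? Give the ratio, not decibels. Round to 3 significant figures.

At ω = 1970 rad/s:
zero (1 + j1970·0.002) = 1 + j3.94 → |·| ≈ 4.0649, ∠ ≈ 75.76°
pole (1 + j1970·0.001) = 1 + j1.97 → |·| ≈ 2.2093, ∠ ≈ 63.09°
|L| = 2.5 · 4.0649 / (2.2093) ≈ 4.5998

4.60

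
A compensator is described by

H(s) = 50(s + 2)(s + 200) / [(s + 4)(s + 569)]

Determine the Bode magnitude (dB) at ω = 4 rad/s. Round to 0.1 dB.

At s = jω = j4:
zero (s+2): 2 + j4 → |·| = √(2²+4²) = √20 ≈ 4.4721, ∠ = arctan(4/2) ≈ 63.43°
zero (s+200): 200 + j4 → |·| = √(200²+4²) = √40016 ≈ 200.04, ∠ = arctan(4/200) ≈ 1.15°
pole (s+4): 4 + j4 → |·| = √(4²+4²) = √32 ≈ 5.6569, ∠ = arctan(4/4) ≈ 45.00°
pole (s+569): 569 + j4 → |·| = √(569²+4²) = √323777 ≈ 569.01, ∠ = arctan(4/569) ≈ 0.40°
|H| = 50 · 894.6 / 3218.8 ≈ 13.896
Gain = 20 log₁₀(13.896) ≈ 22.86 dB

22.9 dB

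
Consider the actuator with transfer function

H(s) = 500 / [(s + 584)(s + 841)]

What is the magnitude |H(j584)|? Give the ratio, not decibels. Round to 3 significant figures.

At s = jω = j584:
pole (s+584): 584 + j584 → |·| = √(584²+584²) = √682112 ≈ 825.9, ∠ = arctan(584/584) ≈ 45.00°
pole (s+841): 841 + j584 → |·| = √(841²+584²) = √1048337 ≈ 1023.9, ∠ = arctan(584/841) ≈ 34.78°
|H| = 500 / 8.4564e+05 ≈ 0.00059127

0.000591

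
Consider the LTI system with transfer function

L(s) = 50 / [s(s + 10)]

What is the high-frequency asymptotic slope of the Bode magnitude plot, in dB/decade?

Each pole contributes −20 dB/decade at high frequency; each zero contributes +20 dB/decade.
Net: 0 zero(s) − 2 pole(s) → -40 dB/decade.

-40 dB/decade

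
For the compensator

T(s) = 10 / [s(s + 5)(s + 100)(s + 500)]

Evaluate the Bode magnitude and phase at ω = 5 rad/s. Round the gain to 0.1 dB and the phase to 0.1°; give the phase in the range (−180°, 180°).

At s = jω = j5:
pole (s+5): 5 + j5 → |·| = √(5²+5²) = √50 ≈ 7.0711, ∠ = arctan(5/5) ≈ 45.00°
pole (s+100): 100 + j5 → |·| = √(100²+5²) = √10025 ≈ 100.12, ∠ = arctan(5/100) ≈ 2.86°
pole (s+500): 500 + j5 → |·| = √(500²+5²) = √250025 ≈ 500.02, ∠ = arctan(5/500) ≈ 0.57°
pole at origin: |s| = 5, ∠ = 90.00° (in denominator)
|T| = 10 / 1.77e+06 ≈ 5.6497e-06
Gain = 20 log₁₀(5.6497e-06) ≈ -104.96 dB
∠T = 0.00° − 138.43° = -138.43°

-105.0 dB, -138.4°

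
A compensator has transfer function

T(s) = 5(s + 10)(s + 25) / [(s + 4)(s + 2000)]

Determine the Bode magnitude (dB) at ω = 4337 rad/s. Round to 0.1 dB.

At s = jω = j4337:
zero (s+10): 10 + j4337 → |·| = √(10²+4337²) = √18809669 ≈ 4337, ∠ = arctan(4337/10) ≈ 89.87°
zero (s+25): 25 + j4337 → |·| = √(25²+4337²) = √18810194 ≈ 4337.1, ∠ = arctan(4337/25) ≈ 89.67°
pole (s+4): 4 + j4337 → |·| = √(4²+4337²) = √18809585 ≈ 4337, ∠ = arctan(4337/4) ≈ 89.95°
pole (s+2000): 2000 + j4337 → |·| = √(2000²+4337²) = √22809569 ≈ 4775.9, ∠ = arctan(4337/2000) ≈ 65.24°
|T| = 5 · 1.881e+07 / 2.0713e+07 ≈ 4.5406
Gain = 20 log₁₀(4.5406) ≈ 13.14 dB

13.1 dB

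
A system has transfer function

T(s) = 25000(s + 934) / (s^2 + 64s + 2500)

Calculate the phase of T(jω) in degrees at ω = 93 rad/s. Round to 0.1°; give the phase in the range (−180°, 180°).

-130.2°

At s = jω = j93:
zero (s+934): 934 + j93 → |·| = √(934²+93²) = √881005 ≈ 938.62, ∠ = arctan(93/934) ≈ 5.69°
quadratic: (j93)² + 64·j93 + 2500 = -6149 + j5952 → |·| ≈ 8557.8, ∠ ≈ 135.93°
∠T = 5.69° − 135.93° = -130.24°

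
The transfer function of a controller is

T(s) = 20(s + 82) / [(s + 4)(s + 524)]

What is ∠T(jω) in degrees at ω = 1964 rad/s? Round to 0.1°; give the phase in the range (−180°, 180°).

At s = jω = j1964:
zero (s+82): 82 + j1964 → |·| = √(82²+1964²) = √3864020 ≈ 1965.7, ∠ = arctan(1964/82) ≈ 87.61°
pole (s+4): 4 + j1964 → |·| = √(4²+1964²) = √3857312 ≈ 1964, ∠ = arctan(1964/4) ≈ 89.88°
pole (s+524): 524 + j1964 → |·| = √(524²+1964²) = √4131872 ≈ 2032.7, ∠ = arctan(1964/524) ≈ 75.06°
∠T = 87.61° − 164.94° = -77.33°

-77.3°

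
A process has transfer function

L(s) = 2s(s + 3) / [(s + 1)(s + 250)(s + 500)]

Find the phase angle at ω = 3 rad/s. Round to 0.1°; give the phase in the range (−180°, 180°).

At s = jω = j3:
zero (s+3): 3 + j3 → |·| = √(3²+3²) = √18 ≈ 4.2426, ∠ = arctan(3/3) ≈ 45.00°
zero at origin: s = j3 → |·| = 3, ∠ = 90.00°
pole (s+1): 1 + j3 → |·| = √(1²+3²) = √10 ≈ 3.1623, ∠ = arctan(3/1) ≈ 71.57°
pole (s+250): 250 + j3 → |·| = √(250²+3²) = √62509 ≈ 250.02, ∠ = arctan(3/250) ≈ 0.69°
pole (s+500): 500 + j3 → |·| = √(500²+3²) = √250009 ≈ 500.01, ∠ = arctan(3/500) ≈ 0.34°
∠L = 135.00° − 72.60° = 62.40°

62.4°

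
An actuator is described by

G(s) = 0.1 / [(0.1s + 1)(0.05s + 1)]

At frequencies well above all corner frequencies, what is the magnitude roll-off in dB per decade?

Each pole contributes −20 dB/decade at high frequency; each zero contributes +20 dB/decade.
Net: 0 zero(s) − 2 pole(s) → -40 dB/decade.

-40 dB/decade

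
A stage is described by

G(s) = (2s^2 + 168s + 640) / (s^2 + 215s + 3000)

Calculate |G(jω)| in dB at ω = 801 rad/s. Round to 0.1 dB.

Substitute s = j801:
Numerator: 2(j801)^2 + 168(j801) + 640 = -1282562 + j134568
Denominator: (j801)^2 + 215(j801) + 3000 = -638601 + j172215
|N| = √(1282562² + 134568²) ≈ 1.2896e+06, ∠N ≈ 174.01°
|D| = √(638601² + 172215²) ≈ 6.6141e+05, ∠D ≈ 164.91°
|G| = 1.2896e+06 / 6.6141e+05 ≈ 1.9498
Gain = 20 log₁₀(1.9498) ≈ 5.80 dB

5.8 dB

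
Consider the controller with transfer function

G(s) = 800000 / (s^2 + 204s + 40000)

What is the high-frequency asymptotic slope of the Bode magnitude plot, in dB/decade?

Each pole contributes −20 dB/decade at high frequency; each zero contributes +20 dB/decade.
Net: 0 zero(s) − 2 pole(s) → -40 dB/decade.

-40 dB/decade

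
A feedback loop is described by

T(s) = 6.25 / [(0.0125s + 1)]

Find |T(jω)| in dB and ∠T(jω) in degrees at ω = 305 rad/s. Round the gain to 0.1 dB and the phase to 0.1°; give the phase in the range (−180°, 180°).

At ω = 305 rad/s:
pole (1 + j305·0.0125) = 1 + j3.8125 → |·| ≈ 3.9415, ∠ ≈ 75.30°
|T| = 6.25 · 1 / (3.9415) ≈ 1.5857
Gain = 20 log₁₀(1.5857) ≈ 4.00 dB
∠T = (0°) − (75.30°) = -75.30°

4.0 dB, -75.3°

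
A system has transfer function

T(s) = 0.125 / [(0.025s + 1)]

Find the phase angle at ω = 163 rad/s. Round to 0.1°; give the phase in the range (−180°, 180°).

At ω = 163 rad/s:
pole (1 + j163·0.025) = 1 + j4.075 → |·| ≈ 4.1959, ∠ ≈ 76.21°
∠T = (0°) − (76.21°) = -76.21°

-76.2°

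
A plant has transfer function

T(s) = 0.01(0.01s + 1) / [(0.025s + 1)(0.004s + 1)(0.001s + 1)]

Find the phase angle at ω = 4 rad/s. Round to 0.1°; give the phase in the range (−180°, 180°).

-4.6°

At ω = 4 rad/s:
zero (1 + j4·0.01) = 1 + j0.04 → |·| ≈ 1.0008, ∠ ≈ 2.29°
pole (1 + j4·0.025) = 1 + j0.1 → |·| ≈ 1.005, ∠ ≈ 5.71°
pole (1 + j4·0.004) = 1 + j0.016 → |·| ≈ 1.0001, ∠ ≈ 0.92°
pole (1 + j4·0.001) = 1 + j0.004 → |·| ≈ 1, ∠ ≈ 0.23°
∠T = (2.29°) − (5.71° + 0.92° + 0.23°) = -4.57°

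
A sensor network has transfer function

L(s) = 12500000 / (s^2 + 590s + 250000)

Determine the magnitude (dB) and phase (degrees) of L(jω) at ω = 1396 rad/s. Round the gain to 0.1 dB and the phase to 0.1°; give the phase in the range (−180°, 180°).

At s = jω = j1396:
quadratic: (j1396)² + 590·j1396 + 250000 = -1698816 + j823640 → |·| ≈ 1.888e+06, ∠ ≈ 154.13°
|L| = 12500000 / 1.888e+06 ≈ 6.6208
Gain = 20 log₁₀(6.6208) ≈ 16.42 dB
∠L = 0.00° − 154.13° = -154.13°

16.4 dB, -154.1°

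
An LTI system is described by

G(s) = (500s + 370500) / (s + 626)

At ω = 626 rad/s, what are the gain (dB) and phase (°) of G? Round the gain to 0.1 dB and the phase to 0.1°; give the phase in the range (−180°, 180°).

54.8 dB, -4.8°

Substitute s = j626:
Numerator: 500(j626) + 370500 = 370500 + j313000
Denominator: (j626) + 626 = 626 + j626
|N| = √(370500² + 313000²) ≈ 4.8501e+05, ∠N ≈ 40.19°
|D| = √(626² + 626²) ≈ 885.3, ∠D ≈ 45.00°
|G| = 4.8501e+05 / 885.3 ≈ 547.85
Gain = 20 log₁₀(547.85) ≈ 54.77 dB
∠G = 40.19° − 45.00° = -4.81°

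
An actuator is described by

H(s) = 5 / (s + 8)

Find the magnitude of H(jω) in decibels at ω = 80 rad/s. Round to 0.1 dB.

At s = jω = j80:
pole (s+8): 8 + j80 → |·| = √(8²+80²) = √6464 ≈ 80.399, ∠ = arctan(80/8) ≈ 84.29°
|H| = 5 / 80.399 ≈ 0.06219
Gain = 20 log₁₀(0.06219) ≈ -24.13 dB

-24.1 dB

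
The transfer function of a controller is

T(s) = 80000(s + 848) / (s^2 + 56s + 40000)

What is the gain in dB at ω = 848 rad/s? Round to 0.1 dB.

43.0 dB

At s = jω = j848:
zero (s+848): 848 + j848 → |·| = √(848²+848²) = √1438208 ≈ 1199.3, ∠ = arctan(848/848) ≈ 45.00°
quadratic: (j848)² + 56·j848 + 40000 = -679104 + j47488 → |·| ≈ 6.8076e+05, ∠ ≈ 176.00°
|T| = 80000 · 1199.3 / 6.8076e+05 ≈ 140.94
Gain = 20 log₁₀(140.94) ≈ 42.98 dB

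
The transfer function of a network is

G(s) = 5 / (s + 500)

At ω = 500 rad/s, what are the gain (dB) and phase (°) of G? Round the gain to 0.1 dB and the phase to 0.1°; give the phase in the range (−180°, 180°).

-43.0 dB, -45.0°

At s = jω = j500:
pole (s+500): 500 + j500 → |·| = √(500²+500²) = √500000 ≈ 707.11, ∠ = arctan(500/500) ≈ 45.00°
|G| = 5 / 707.11 ≈ 0.007071
Gain = 20 log₁₀(0.007071) ≈ -43.01 dB
∠G = 0.00° − 45.00° = -45.00°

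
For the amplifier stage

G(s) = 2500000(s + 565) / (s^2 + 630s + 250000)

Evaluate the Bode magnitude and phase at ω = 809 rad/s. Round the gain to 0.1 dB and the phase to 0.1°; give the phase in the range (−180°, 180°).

71.6 dB, -73.4°

At s = jω = j809:
zero (s+565): 565 + j809 → |·| = √(565²+809²) = √973706 ≈ 986.77, ∠ = arctan(809/565) ≈ 55.07°
quadratic: (j809)² + 630·j809 + 250000 = -404481 + j509670 → |·| ≈ 6.5067e+05, ∠ ≈ 128.44°
|G| = 2500000 · 986.77 / 6.5067e+05 ≈ 3791.4
Gain = 20 log₁₀(3791.4) ≈ 71.58 dB
∠G = 55.07° − 128.44° = -73.37°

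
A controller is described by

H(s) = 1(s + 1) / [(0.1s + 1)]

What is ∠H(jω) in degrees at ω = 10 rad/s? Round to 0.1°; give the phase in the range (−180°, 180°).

At ω = 10 rad/s:
zero (1 + j10·1) = 1 + j10 → |·| ≈ 10.05, ∠ ≈ 84.29°
pole (1 + j10·0.1) = 1 + j1 → |·| ≈ 1.4142, ∠ ≈ 45.00°
∠H = (84.29°) − (45.00°) = 39.29°

39.3°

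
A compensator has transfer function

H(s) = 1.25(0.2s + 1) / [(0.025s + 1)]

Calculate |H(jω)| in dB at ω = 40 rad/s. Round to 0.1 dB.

17.1 dB

At ω = 40 rad/s:
zero (1 + j40·0.2) = 1 + j8 → |·| ≈ 8.0623, ∠ ≈ 82.87°
pole (1 + j40·0.025) = 1 + j1 → |·| ≈ 1.4142, ∠ ≈ 45.00°
|H| = 1.25 · 8.0623 / (1.4142) ≈ 7.1262
Gain = 20 log₁₀(7.1262) ≈ 17.06 dB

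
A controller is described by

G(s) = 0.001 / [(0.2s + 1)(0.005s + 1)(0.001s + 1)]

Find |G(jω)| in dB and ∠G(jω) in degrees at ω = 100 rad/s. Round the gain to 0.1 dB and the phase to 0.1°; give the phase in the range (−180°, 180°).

-87.0 dB, -119.4°

At ω = 100 rad/s:
pole (1 + j100·0.2) = 1 + j20 → |·| ≈ 20.025, ∠ ≈ 87.14°
pole (1 + j100·0.005) = 1 + j0.5 → |·| ≈ 1.118, ∠ ≈ 26.57°
pole (1 + j100·0.001) = 1 + j0.1 → |·| ≈ 1.005, ∠ ≈ 5.71°
|G| = 0.001 · 1 / (20.025 · 1.118 · 1.005) ≈ 4.4445e-05
Gain = 20 log₁₀(4.4445e-05) ≈ -87.04 dB
∠G = (0°) − (87.14° + 26.57° + 5.71°) = -119.42°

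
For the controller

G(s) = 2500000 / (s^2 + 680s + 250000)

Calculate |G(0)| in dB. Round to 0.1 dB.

20.0 dB

G(0) = 2500000 / 250000 = 10
20 log₁₀(10) ≈ 20.00 dB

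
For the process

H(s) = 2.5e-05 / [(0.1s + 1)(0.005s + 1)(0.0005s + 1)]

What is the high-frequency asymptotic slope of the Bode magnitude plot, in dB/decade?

-60 dB/decade

Each pole contributes −20 dB/decade at high frequency; each zero contributes +20 dB/decade.
Net: 0 zero(s) − 3 pole(s) → -60 dB/decade.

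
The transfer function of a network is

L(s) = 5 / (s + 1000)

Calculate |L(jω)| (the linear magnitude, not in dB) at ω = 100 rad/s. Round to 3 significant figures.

At s = jω = j100:
pole (s+1000): 1000 + j100 → |·| = √(1000²+100²) = √1010000 ≈ 1005, ∠ = arctan(100/1000) ≈ 5.71°
|L| = 5 / 1005 ≈ 0.0049751

0.00498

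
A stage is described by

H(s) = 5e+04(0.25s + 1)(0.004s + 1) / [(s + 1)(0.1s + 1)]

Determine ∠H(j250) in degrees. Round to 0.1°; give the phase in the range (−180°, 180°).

At ω = 250 rad/s:
zero (1 + j250·0.25) = 1 + j62.5 → |·| ≈ 62.508, ∠ ≈ 89.08°
zero (1 + j250·0.004) = 1 + j1 → |·| ≈ 1.4142, ∠ ≈ 45.00°
pole (1 + j250·1) = 1 + j250 → |·| ≈ 250, ∠ ≈ 89.77°
pole (1 + j250·0.1) = 1 + j25 → |·| ≈ 25.02, ∠ ≈ 87.71°
∠H = (89.08° + 45.00°) − (89.77° + 87.71°) = -43.40°

-43.4°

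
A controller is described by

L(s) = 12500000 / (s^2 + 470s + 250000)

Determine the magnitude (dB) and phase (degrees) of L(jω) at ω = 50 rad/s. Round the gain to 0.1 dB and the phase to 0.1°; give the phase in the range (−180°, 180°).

34.0 dB, -5.4°

At s = jω = j50:
quadratic: (j50)² + 470·j50 + 250000 = 247500 + j23500 → |·| ≈ 2.4861e+05, ∠ ≈ 5.42°
|L| = 12500000 / 2.4861e+05 ≈ 50.28
Gain = 20 log₁₀(50.28) ≈ 34.03 dB
∠L = 0.00° − 5.42° = -5.42°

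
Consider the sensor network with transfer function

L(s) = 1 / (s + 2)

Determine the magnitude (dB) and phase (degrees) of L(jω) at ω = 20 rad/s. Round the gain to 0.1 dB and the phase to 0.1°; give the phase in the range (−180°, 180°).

Substitute s = j20:
Numerator: 1 = 1 + j0
Denominator: (j20) + 2 = 2 + j20
|N| = √(1² + 0²) ≈ 1, ∠N ≈ 0.00°
|D| = √(2² + 20²) ≈ 20.1, ∠D ≈ 84.29°
|L| = 1 / 20.1 ≈ 0.049751
Gain = 20 log₁₀(0.049751) ≈ -26.06 dB
∠L = 0.00° − 84.29° = -84.29°

-26.1 dB, -84.3°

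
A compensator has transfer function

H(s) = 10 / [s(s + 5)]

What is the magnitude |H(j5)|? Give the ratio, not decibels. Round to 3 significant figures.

At s = jω = j5:
pole (s+5): 5 + j5 → |·| = √(5²+5²) = √50 ≈ 7.0711, ∠ = arctan(5/5) ≈ 45.00°
pole at origin: |s| = 5, ∠ = 90.00° (in denominator)
|H| = 10 / 35.355 ≈ 0.28285

0.283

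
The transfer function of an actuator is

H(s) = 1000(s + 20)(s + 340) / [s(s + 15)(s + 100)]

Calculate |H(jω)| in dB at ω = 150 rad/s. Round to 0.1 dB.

At s = jω = j150:
zero (s+20): 20 + j150 → |·| = √(20²+150²) = √22900 ≈ 151.33, ∠ = arctan(150/20) ≈ 82.41°
zero (s+340): 340 + j150 → |·| = √(340²+150²) = √138100 ≈ 371.62, ∠ = arctan(150/340) ≈ 23.81°
pole (s+15): 15 + j150 → |·| = √(15²+150²) = √22725 ≈ 150.75, ∠ = arctan(150/15) ≈ 84.29°
pole (s+100): 100 + j150 → |·| = √(100²+150²) = √32500 ≈ 180.28, ∠ = arctan(150/100) ≈ 56.31°
pole at origin: |s| = 150, ∠ = 90.00° (in denominator)
|H| = 1000 · 56237 / 4.0766e+06 ≈ 13.795
Gain = 20 log₁₀(13.795) ≈ 22.79 dB

22.8 dB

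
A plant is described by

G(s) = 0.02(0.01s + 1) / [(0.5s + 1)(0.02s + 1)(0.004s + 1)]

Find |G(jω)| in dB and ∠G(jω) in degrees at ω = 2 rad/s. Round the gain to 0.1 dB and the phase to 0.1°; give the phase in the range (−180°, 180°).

-37.0 dB, -46.6°

At ω = 2 rad/s:
zero (1 + j2·0.01) = 1 + j0.02 → |·| ≈ 1.0002, ∠ ≈ 1.15°
pole (1 + j2·0.5) = 1 + j1 → |·| ≈ 1.4142, ∠ ≈ 45.00°
pole (1 + j2·0.02) = 1 + j0.04 → |·| ≈ 1.0008, ∠ ≈ 2.29°
pole (1 + j2·0.004) = 1 + j0.008 → |·| ≈ 1, ∠ ≈ 0.46°
|G| = 0.02 · 1.0002 / (1.4142 · 1.0008 · 1) ≈ 0.014134
Gain = 20 log₁₀(0.014134) ≈ -36.99 dB
∠G = (1.15°) − (45.00° + 2.29° + 0.46°) = -46.60°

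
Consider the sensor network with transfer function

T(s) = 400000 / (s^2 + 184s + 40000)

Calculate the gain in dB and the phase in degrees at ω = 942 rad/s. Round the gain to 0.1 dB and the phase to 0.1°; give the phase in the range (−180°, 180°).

-6.7 dB, -168.4°

At s = jω = j942:
quadratic: (j942)² + 184·j942 + 40000 = -847364 + j173328 → |·| ≈ 8.6491e+05, ∠ ≈ 168.44°
|T| = 400000 / 8.6491e+05 ≈ 0.46248
Gain = 20 log₁₀(0.46248) ≈ -6.70 dB
∠T = 0.00° − 168.44° = -168.44°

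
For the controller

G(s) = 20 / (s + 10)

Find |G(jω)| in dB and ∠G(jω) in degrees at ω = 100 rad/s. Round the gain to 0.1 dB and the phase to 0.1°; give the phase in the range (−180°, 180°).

At s = jω = j100:
pole (s+10): 10 + j100 → |·| = √(10²+100²) = √10100 ≈ 100.5, ∠ = arctan(100/10) ≈ 84.29°
|G| = 20 / 100.5 ≈ 0.199
Gain = 20 log₁₀(0.199) ≈ -14.02 dB
∠G = 0.00° − 84.29° = -84.29°

-14.0 dB, -84.3°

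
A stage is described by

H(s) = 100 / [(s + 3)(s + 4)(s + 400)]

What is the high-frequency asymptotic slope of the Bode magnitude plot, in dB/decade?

Each pole contributes −20 dB/decade at high frequency; each zero contributes +20 dB/decade.
Net: 0 zero(s) − 3 pole(s) → -60 dB/decade.

-60 dB/decade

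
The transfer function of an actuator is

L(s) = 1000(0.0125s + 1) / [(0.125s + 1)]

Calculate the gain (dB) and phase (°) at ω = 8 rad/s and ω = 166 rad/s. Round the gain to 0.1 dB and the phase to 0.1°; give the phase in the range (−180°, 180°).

ω = 8: 57.0 dB, -39.3°; ω = 166: 40.9 dB, -23.0°

At ω = 8 rad/s:
zero (1 + j8·0.0125) = 1 + j0.1 → |·| ≈ 1.005, ∠ ≈ 5.71°
pole (1 + j8·0.125) = 1 + j1 → |·| ≈ 1.4142, ∠ ≈ 45.00°
|L| = 1000 · 1.005 / (1.4142) ≈ 710.65
Gain = 20 log₁₀(710.65) ≈ 57.03 dB
∠L = (5.71°) − (45.00°) = -39.29°

At ω = 166 rad/s:
zero (1 + j166·0.0125) = 1 + j2.075 → |·| ≈ 2.3034, ∠ ≈ 64.27°
pole (1 + j166·0.125) = 1 + j20.75 → |·| ≈ 20.774, ∠ ≈ 87.24°
|L| = 1000 · 2.3034 / (20.774) ≈ 110.88
Gain = 20 log₁₀(110.88) ≈ 40.90 dB
∠L = (64.27°) − (87.24°) = -22.97°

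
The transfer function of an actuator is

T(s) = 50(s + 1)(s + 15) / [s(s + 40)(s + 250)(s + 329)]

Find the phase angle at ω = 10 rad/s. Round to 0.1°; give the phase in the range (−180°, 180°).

9.9°

At s = jω = j10:
zero (s+1): 1 + j10 → |·| = √(1²+10²) = √101 ≈ 10.05, ∠ = arctan(10/1) ≈ 84.29°
zero (s+15): 15 + j10 → |·| = √(15²+10²) = √325 ≈ 18.028, ∠ = arctan(10/15) ≈ 33.69°
pole (s+40): 40 + j10 → |·| = √(40²+10²) = √1700 ≈ 41.231, ∠ = arctan(10/40) ≈ 14.04°
pole (s+250): 250 + j10 → |·| = √(250²+10²) = √62600 ≈ 250.2, ∠ = arctan(10/250) ≈ 2.29°
pole (s+329): 329 + j10 → |·| = √(329²+10²) = √108341 ≈ 329.15, ∠ = arctan(10/329) ≈ 1.74°
pole at origin: |s| = 10, ∠ = 90.00° (in denominator)
∠T = 117.98° − 108.07° = 9.91°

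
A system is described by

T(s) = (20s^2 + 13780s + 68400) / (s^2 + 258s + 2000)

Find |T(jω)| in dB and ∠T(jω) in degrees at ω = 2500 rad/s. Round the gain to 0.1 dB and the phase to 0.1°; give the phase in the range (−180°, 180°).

26.3 dB, -9.5°

Substitute s = j2500:
Numerator: 20(j2500)^2 + 13780(j2500) + 68400 = -124931600 + j34450000
Denominator: (j2500)^2 + 258(j2500) + 2000 = -6248000 + j645000
|N| = √(124931600² + 34450000²) ≈ 1.2959e+08, ∠N ≈ 164.58°
|D| = √(6248000² + 645000²) ≈ 6.2812e+06, ∠D ≈ 174.11°
|T| = 1.2959e+08 / 6.2812e+06 ≈ 20.631
Gain = 20 log₁₀(20.631) ≈ 26.29 dB
∠T = 164.58° − 174.11° = -9.53°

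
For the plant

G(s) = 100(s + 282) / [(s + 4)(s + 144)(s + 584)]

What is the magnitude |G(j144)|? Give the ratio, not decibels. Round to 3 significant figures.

At s = jω = j144:
zero (s+282): 282 + j144 → |·| = √(282²+144²) = √100260 ≈ 316.64, ∠ = arctan(144/282) ≈ 27.05°
pole (s+4): 4 + j144 → |·| = √(4²+144²) = √20752 ≈ 144.06, ∠ = arctan(144/4) ≈ 88.41°
pole (s+144): 144 + j144 → |·| = √(144²+144²) = √41472 ≈ 203.65, ∠ = arctan(144/144) ≈ 45.00°
pole (s+584): 584 + j144 → |·| = √(584²+144²) = √361792 ≈ 601.49, ∠ = arctan(144/584) ≈ 13.85°
|G| = 100 · 316.64 / 1.7646e+07 ≈ 0.0017944

0.00179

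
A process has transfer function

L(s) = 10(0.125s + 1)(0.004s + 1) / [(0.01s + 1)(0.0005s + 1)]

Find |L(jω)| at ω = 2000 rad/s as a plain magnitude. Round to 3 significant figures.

At ω = 2000 rad/s:
zero (1 + j2000·0.125) = 1 + j250 → |·| ≈ 250, ∠ ≈ 89.77°
zero (1 + j2000·0.004) = 1 + j8 → |·| ≈ 8.0623, ∠ ≈ 82.87°
pole (1 + j2000·0.01) = 1 + j20 → |·| ≈ 20.025, ∠ ≈ 87.14°
pole (1 + j2000·0.0005) = 1 + j1 → |·| ≈ 1.4142, ∠ ≈ 45.00°
|L| = 10 · 250 · 8.0623 / (20.025 · 1.4142) ≈ 711.73

712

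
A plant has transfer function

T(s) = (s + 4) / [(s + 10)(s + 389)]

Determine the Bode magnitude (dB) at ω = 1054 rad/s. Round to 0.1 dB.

At s = jω = j1054:
zero (s+4): 4 + j1054 → |·| = √(4²+1054²) = √1110932 ≈ 1054, ∠ = arctan(1054/4) ≈ 89.78°
pole (s+10): 10 + j1054 → |·| = √(10²+1054²) = √1111016 ≈ 1054, ∠ = arctan(1054/10) ≈ 89.46°
pole (s+389): 389 + j1054 → |·| = √(389²+1054²) = √1262237 ≈ 1123.5, ∠ = arctan(1054/389) ≈ 69.74°
|T| = 1 · 1054 / 1.1842e+06 ≈ 0.00089005
Gain = 20 log₁₀(0.00089005) ≈ -61.01 dB

-61.0 dB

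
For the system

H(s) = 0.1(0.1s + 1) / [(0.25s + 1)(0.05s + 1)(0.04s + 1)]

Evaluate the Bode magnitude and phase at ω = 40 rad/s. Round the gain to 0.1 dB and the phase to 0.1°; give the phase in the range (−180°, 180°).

-40.2 dB, -129.8°

At ω = 40 rad/s:
zero (1 + j40·0.1) = 1 + j4 → |·| ≈ 4.1231, ∠ ≈ 75.96°
pole (1 + j40·0.25) = 1 + j10 → |·| ≈ 10.05, ∠ ≈ 84.29°
pole (1 + j40·0.05) = 1 + j2 → |·| ≈ 2.2361, ∠ ≈ 63.43°
pole (1 + j40·0.04) = 1 + j1.6 → |·| ≈ 1.8868, ∠ ≈ 57.99°
|H| = 0.1 · 4.1231 / (10.05 · 2.2361 · 1.8868) ≈ 0.0097239
Gain = 20 log₁₀(0.0097239) ≈ -40.24 dB
∠H = (75.96°) − (84.29° + 63.43° + 57.99°) = -129.75°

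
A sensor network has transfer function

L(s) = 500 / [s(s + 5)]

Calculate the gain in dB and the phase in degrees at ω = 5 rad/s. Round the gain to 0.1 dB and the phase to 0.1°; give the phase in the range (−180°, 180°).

At s = jω = j5:
pole (s+5): 5 + j5 → |·| = √(5²+5²) = √50 ≈ 7.0711, ∠ = arctan(5/5) ≈ 45.00°
pole at origin: |s| = 5, ∠ = 90.00° (in denominator)
|L| = 500 / 35.355 ≈ 14.142
Gain = 20 log₁₀(14.142) ≈ 23.01 dB
∠L = 0.00° − 135.00° = -135.00°

23.0 dB, -135.0°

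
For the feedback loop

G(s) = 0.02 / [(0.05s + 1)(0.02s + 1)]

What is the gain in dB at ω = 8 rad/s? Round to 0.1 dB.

At ω = 8 rad/s:
pole (1 + j8·0.05) = 1 + j0.4 → |·| ≈ 1.077, ∠ ≈ 21.80°
pole (1 + j8·0.02) = 1 + j0.16 → |·| ≈ 1.0127, ∠ ≈ 9.09°
|G| = 0.02 · 1 / (1.077 · 1.0127) ≈ 0.018337
Gain = 20 log₁₀(0.018337) ≈ -34.73 dB

-34.7 dB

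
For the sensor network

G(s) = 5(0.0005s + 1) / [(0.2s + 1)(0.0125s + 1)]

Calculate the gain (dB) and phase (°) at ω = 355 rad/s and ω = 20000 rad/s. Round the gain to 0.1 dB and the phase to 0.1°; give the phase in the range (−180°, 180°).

ω = 355: -36.1 dB, -156.4°; ω = 20000: -86.0 dB, -95.5°

At ω = 355 rad/s:
zero (1 + j355·0.0005) = 1 + j0.1775 → |·| ≈ 1.0156, ∠ ≈ 10.07°
pole (1 + j355·0.2) = 1 + j71 → |·| ≈ 71.007, ∠ ≈ 89.19°
pole (1 + j355·0.0125) = 1 + j4.4375 → |·| ≈ 4.5488, ∠ ≈ 77.30°
|G| = 5 · 1.0156 / (71.007 · 4.5488) ≈ 0.015722
Gain = 20 log₁₀(0.015722) ≈ -36.07 dB
∠G = (10.07°) − (89.19° + 77.30°) = -156.42°

At ω = 20000 rad/s:
zero (1 + j20000·0.0005) = 1 + j10 → |·| ≈ 10.05, ∠ ≈ 84.29°
pole (1 + j20000·0.2) = 1 + j4000 → |·| ≈ 4000, ∠ ≈ 89.99°
pole (1 + j20000·0.0125) = 1 + j250 → |·| ≈ 250, ∠ ≈ 89.77°
|G| = 5 · 10.05 / (4000 · 250) ≈ 5.025e-05
Gain = 20 log₁₀(5.025e-05) ≈ -85.98 dB
∠G = (84.29°) − (89.99° + 89.77°) = -95.47°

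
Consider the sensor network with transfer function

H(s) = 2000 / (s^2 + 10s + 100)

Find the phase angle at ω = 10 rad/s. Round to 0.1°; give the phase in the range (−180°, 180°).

-90.0°

At s = jω = j10:
quadratic: (j10)² + 10·j10 + 100 = 0 + j100 → |·| ≈ 100, ∠ ≈ 90.00°
∠H = 0.00° − 90.00° = -90.00°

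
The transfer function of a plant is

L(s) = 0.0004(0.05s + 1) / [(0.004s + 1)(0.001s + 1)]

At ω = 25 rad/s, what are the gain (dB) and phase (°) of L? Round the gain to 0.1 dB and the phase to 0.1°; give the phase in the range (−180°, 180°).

-63.9 dB, 44.2°

At ω = 25 rad/s:
zero (1 + j25·0.05) = 1 + j1.25 → |·| ≈ 1.6008, ∠ ≈ 51.34°
pole (1 + j25·0.004) = 1 + j0.1 → |·| ≈ 1.005, ∠ ≈ 5.71°
pole (1 + j25·0.001) = 1 + j0.025 → |·| ≈ 1.0003, ∠ ≈ 1.43°
|L| = 0.0004 · 1.6008 / (1.005 · 1.0003) ≈ 0.00063694
Gain = 20 log₁₀(0.00063694) ≈ -63.92 dB
∠L = (51.34°) − (5.71° + 1.43°) = 44.20°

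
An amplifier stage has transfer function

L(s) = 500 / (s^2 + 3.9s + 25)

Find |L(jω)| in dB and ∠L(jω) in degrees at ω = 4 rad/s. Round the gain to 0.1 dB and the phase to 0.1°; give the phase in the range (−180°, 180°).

28.9 dB, -60.0°

At s = jω = j4:
quadratic: (j4)² + 3.9·j4 + 25 = 9 + j15.6 → |·| ≈ 18.01, ∠ ≈ 60.02°
|L| = 500 / 18.01 ≈ 27.762
Gain = 20 log₁₀(27.762) ≈ 28.87 dB
∠L = 0.00° − 60.02° = -60.02°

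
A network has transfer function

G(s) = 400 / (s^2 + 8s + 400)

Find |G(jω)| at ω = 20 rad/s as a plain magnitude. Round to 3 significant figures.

At s = jω = j20:
quadratic: (j20)² + 8·j20 + 400 = 0 + j160 → |·| ≈ 160, ∠ ≈ 90.00°
|G| = 400 / 160 ≈ 2.5

2.50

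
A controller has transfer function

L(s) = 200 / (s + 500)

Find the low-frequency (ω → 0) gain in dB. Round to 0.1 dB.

-8.0 dB

L(0) = 200 / (500) = 0.4
20 log₁₀(0.4) ≈ -7.96 dB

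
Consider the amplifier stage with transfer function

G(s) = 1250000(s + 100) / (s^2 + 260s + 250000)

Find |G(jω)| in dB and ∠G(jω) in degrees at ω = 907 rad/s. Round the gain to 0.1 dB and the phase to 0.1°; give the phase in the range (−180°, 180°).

65.3 dB, -73.9°

At s = jω = j907:
zero (s+100): 100 + j907 → |·| = √(100²+907²) = √832649 ≈ 912.5, ∠ = arctan(907/100) ≈ 83.71°
quadratic: (j907)² + 260·j907 + 250000 = -572649 + j235820 → |·| ≈ 6.193e+05, ∠ ≈ 157.62°
|G| = 1250000 · 912.5 / 6.193e+05 ≈ 1841.8
Gain = 20 log₁₀(1841.8) ≈ 65.30 dB
∠G = 83.71° − 157.62° = -73.91°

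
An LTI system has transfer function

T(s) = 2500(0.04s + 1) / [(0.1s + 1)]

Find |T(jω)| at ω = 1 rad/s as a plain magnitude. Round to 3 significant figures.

At ω = 1 rad/s:
zero (1 + j1·0.04) = 1 + j0.04 → |·| ≈ 1.0008, ∠ ≈ 2.29°
pole (1 + j1·0.1) = 1 + j0.1 → |·| ≈ 1.005, ∠ ≈ 5.71°
|T| = 2500 · 1.0008 / (1.005) ≈ 2489.6

2.49e+03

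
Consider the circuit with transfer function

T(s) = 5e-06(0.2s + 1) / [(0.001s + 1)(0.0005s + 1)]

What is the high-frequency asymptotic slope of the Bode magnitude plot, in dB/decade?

-20 dB/decade

Each pole contributes −20 dB/decade at high frequency; each zero contributes +20 dB/decade.
Net: 1 zero(s) − 2 pole(s) → -20 dB/decade.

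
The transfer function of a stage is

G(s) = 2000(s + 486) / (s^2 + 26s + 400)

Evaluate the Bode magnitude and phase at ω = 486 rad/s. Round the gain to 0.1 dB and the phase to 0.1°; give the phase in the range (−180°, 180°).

15.3 dB, -131.9°

At s = jω = j486:
zero (s+486): 486 + j486 → |·| = √(486²+486²) = √472392 ≈ 687.31, ∠ = arctan(486/486) ≈ 45.00°
quadratic: (j486)² + 26·j486 + 400 = -235796 + j12636 → |·| ≈ 2.3613e+05, ∠ ≈ 176.93°
|G| = 2000 · 687.31 / 2.3613e+05 ≈ 5.8215
Gain = 20 log₁₀(5.8215) ≈ 15.30 dB
∠G = 45.00° − 176.93° = -131.93°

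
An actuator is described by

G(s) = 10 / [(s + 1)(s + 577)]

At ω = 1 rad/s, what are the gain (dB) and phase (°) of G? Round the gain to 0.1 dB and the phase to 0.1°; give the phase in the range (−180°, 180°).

At s = jω = j1:
pole (s+1): 1 + j1 → |·| = √(1²+1²) = √2 ≈ 1.4142, ∠ = arctan(1/1) ≈ 45.00°
pole (s+577): 577 + j1 → |·| = √(577²+1²) = √332930 ≈ 577, ∠ = arctan(1/577) ≈ 0.10°
|G| = 10 / 815.99 ≈ 0.012255
Gain = 20 log₁₀(0.012255) ≈ -38.23 dB
∠G = 0.00° − 45.10° = -45.10°

-38.2 dB, -45.1°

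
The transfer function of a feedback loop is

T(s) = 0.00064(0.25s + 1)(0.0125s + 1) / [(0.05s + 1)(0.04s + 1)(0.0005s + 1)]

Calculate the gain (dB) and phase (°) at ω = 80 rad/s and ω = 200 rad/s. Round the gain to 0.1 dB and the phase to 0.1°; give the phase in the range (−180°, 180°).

At ω = 80 rad/s:
zero (1 + j80·0.25) = 1 + j20 → |·| ≈ 20.025, ∠ ≈ 87.14°
zero (1 + j80·0.0125) = 1 + j1 → |·| ≈ 1.4142, ∠ ≈ 45.00°
pole (1 + j80·0.05) = 1 + j4 → |·| ≈ 4.1231, ∠ ≈ 75.96°
pole (1 + j80·0.04) = 1 + j3.2 → |·| ≈ 3.3526, ∠ ≈ 72.65°
pole (1 + j80·0.0005) = 1 + j0.04 → |·| ≈ 1.0008, ∠ ≈ 2.29°
|T| = 0.00064 · 20.025 · 1.4142 / (4.1231 · 3.3526 · 1.0008) ≈ 0.0013101
Gain = 20 log₁₀(0.0013101) ≈ -57.65 dB
∠T = (87.14° + 45.00°) − (75.96° + 72.65° + 2.29°) = -18.76°

At ω = 200 rad/s:
zero (1 + j200·0.25) = 1 + j50 → |·| ≈ 50.01, ∠ ≈ 88.85°
zero (1 + j200·0.0125) = 1 + j2.5 → |·| ≈ 2.6926, ∠ ≈ 68.20°
pole (1 + j200·0.05) = 1 + j10 → |·| ≈ 10.05, ∠ ≈ 84.29°
pole (1 + j200·0.04) = 1 + j8 → |·| ≈ 8.0623, ∠ ≈ 82.87°
pole (1 + j200·0.0005) = 1 + j0.1 → |·| ≈ 1.005, ∠ ≈ 5.71°
|T| = 0.00064 · 50.01 · 2.6926 / (10.05 · 8.0623 · 1.005) ≈ 0.0010583
Gain = 20 log₁₀(0.0010583) ≈ -59.51 dB
∠T = (88.85° + 68.20°) − (84.29° + 82.87° + 5.71°) = -15.82°

ω = 80: -57.7 dB, -18.8°; ω = 200: -59.5 dB, -15.8°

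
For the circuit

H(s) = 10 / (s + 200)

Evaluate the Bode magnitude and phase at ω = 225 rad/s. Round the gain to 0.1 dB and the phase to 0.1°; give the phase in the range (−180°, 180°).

At s = jω = j225:
pole (s+200): 200 + j225 → |·| = √(200²+225²) = √90625 ≈ 301.04, ∠ = arctan(225/200) ≈ 48.37°
|H| = 10 / 301.04 ≈ 0.033218
Gain = 20 log₁₀(0.033218) ≈ -29.57 dB
∠H = 0.00° − 48.37° = -48.37°

-29.6 dB, -48.4°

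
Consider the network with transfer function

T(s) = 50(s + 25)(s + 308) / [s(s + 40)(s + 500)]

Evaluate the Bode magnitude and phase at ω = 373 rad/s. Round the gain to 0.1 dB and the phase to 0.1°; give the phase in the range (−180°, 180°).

-19.7 dB, -74.0°

At s = jω = j373:
zero (s+25): 25 + j373 → |·| = √(25²+373²) = √139754 ≈ 373.84, ∠ = arctan(373/25) ≈ 86.17°
zero (s+308): 308 + j373 → |·| = √(308²+373²) = √233993 ≈ 483.73, ∠ = arctan(373/308) ≈ 50.45°
pole (s+40): 40 + j373 → |·| = √(40²+373²) = √140729 ≈ 375.14, ∠ = arctan(373/40) ≈ 83.88°
pole (s+500): 500 + j373 → |·| = √(500²+373²) = √389129 ≈ 623.8, ∠ = arctan(373/500) ≈ 36.72°
pole at origin: |s| = 373, ∠ = 90.00° (in denominator)
|T| = 50 · 1.8084e+05 / 8.7287e+07 ≈ 0.10359
Gain = 20 log₁₀(0.10359) ≈ -19.69 dB
∠T = 136.62° − 210.60° = -73.98°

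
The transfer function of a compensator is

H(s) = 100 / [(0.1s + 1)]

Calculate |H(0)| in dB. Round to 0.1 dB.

H(0) = 100 · 1 / 1 = 100
20 log₁₀(100) ≈ 40.00 dB

40.0 dB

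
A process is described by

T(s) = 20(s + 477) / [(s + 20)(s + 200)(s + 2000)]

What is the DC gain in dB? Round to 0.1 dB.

-58.5 dB

T(0) = 20·477 / (20·200·2000) = 0.0011925
20 log₁₀(0.0011925) ≈ -58.47 dB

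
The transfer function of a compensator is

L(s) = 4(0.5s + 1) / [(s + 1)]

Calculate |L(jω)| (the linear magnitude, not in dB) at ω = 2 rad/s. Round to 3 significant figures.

2.53

At ω = 2 rad/s:
zero (1 + j2·0.5) = 1 + j1 → |·| ≈ 1.4142, ∠ ≈ 45.00°
pole (1 + j2·1) = 1 + j2 → |·| ≈ 2.2361, ∠ ≈ 63.43°
|L| = 4 · 1.4142 / (2.2361) ≈ 2.5298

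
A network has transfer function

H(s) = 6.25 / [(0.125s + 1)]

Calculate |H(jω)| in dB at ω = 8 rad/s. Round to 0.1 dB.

12.9 dB

At ω = 8 rad/s:
pole (1 + j8·0.125) = 1 + j1 → |·| ≈ 1.4142, ∠ ≈ 45.00°
|H| = 6.25 · 1 / (1.4142) ≈ 4.4195
Gain = 20 log₁₀(4.4195) ≈ 12.91 dB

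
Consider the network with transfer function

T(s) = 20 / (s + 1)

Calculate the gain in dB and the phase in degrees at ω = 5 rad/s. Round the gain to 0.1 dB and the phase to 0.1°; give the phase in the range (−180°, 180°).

At s = jω = j5:
pole (s+1): 1 + j5 → |·| = √(1²+5²) = √26 ≈ 5.099, ∠ = arctan(5/1) ≈ 78.69°
|T| = 20 / 5.099 ≈ 3.9223
Gain = 20 log₁₀(3.9223) ≈ 11.87 dB
∠T = 0.00° − 78.69° = -78.69°

11.9 dB, -78.7°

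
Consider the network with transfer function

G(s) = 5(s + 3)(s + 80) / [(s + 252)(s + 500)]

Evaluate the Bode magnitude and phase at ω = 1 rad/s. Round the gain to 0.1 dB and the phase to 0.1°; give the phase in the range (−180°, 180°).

At s = jω = j1:
zero (s+3): 3 + j1 → |·| = √(3²+1²) = √10 ≈ 3.1623, ∠ = arctan(1/3) ≈ 18.43°
zero (s+80): 80 + j1 → |·| = √(80²+1²) = √6401 ≈ 80.006, ∠ = arctan(1/80) ≈ 0.72°
pole (s+252): 252 + j1 → |·| = √(252²+1²) = √63505 ≈ 252, ∠ = arctan(1/252) ≈ 0.23°
pole (s+500): 500 + j1 → |·| = √(500²+1²) = √250001 ≈ 500, ∠ = arctan(1/500) ≈ 0.11°
|G| = 5 · 253 / 1.26e+05 ≈ 0.01004
Gain = 20 log₁₀(0.01004) ≈ -39.97 dB
∠G = 19.15° − 0.34° = 18.81°

-40.0 dB, 18.8°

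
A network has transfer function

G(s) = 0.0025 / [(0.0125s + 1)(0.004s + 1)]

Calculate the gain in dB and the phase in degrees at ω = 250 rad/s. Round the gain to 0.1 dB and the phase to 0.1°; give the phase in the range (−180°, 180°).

-65.4 dB, -117.3°

At ω = 250 rad/s:
pole (1 + j250·0.0125) = 1 + j3.125 → |·| ≈ 3.2811, ∠ ≈ 72.26°
pole (1 + j250·0.004) = 1 + j1 → |·| ≈ 1.4142, ∠ ≈ 45.00°
|G| = 0.0025 · 1 / (3.2811 · 1.4142) ≈ 0.00053878
Gain = 20 log₁₀(0.00053878) ≈ -65.37 dB
∠G = (0°) − (72.26° + 45.00°) = -117.26°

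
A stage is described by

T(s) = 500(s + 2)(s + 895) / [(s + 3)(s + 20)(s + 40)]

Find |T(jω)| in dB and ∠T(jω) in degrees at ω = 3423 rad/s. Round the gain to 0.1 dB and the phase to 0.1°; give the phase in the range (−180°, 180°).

At s = jω = j3423:
zero (s+2): 2 + j3423 → |·| = √(2²+3423²) = √11716933 ≈ 3423, ∠ = arctan(3423/2) ≈ 89.97°
zero (s+895): 895 + j3423 → |·| = √(895²+3423²) = √12517954 ≈ 3538.1, ∠ = arctan(3423/895) ≈ 75.35°
pole (s+3): 3 + j3423 → |·| = √(3²+3423²) = √11716938 ≈ 3423, ∠ = arctan(3423/3) ≈ 89.95°
pole (s+20): 20 + j3423 → |·| = √(20²+3423²) = √11717329 ≈ 3423.1, ∠ = arctan(3423/20) ≈ 89.67°
pole (s+40): 40 + j3423 → |·| = √(40²+3423²) = √11718529 ≈ 3423.2, ∠ = arctan(3423/40) ≈ 89.33°
|T| = 500 · 1.2111e+07 / 4.0111e+10 ≈ 0.15097
Gain = 20 log₁₀(0.15097) ≈ -16.42 dB
∠T = 165.32° − 268.95° = -103.63°

-16.4 dB, -103.6°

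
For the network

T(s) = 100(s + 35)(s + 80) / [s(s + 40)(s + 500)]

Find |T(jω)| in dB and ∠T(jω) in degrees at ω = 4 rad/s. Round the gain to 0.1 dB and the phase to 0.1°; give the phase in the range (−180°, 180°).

At s = jω = j4:
zero (s+35): 35 + j4 → |·| = √(35²+4²) = √1241 ≈ 35.228, ∠ = arctan(4/35) ≈ 6.52°
zero (s+80): 80 + j4 → |·| = √(80²+4²) = √6416 ≈ 80.1, ∠ = arctan(4/80) ≈ 2.86°
pole (s+40): 40 + j4 → |·| = √(40²+4²) = √1616 ≈ 40.2, ∠ = arctan(4/40) ≈ 5.71°
pole (s+500): 500 + j4 → |·| = √(500²+4²) = √250016 ≈ 500.02, ∠ = arctan(4/500) ≈ 0.46°
pole at origin: |s| = 4, ∠ = 90.00° (in denominator)
|T| = 100 · 2821.8 / 80403 ≈ 3.5096
Gain = 20 log₁₀(3.5096) ≈ 10.91 dB
∠T = 9.38° − 96.17° = -86.79°

10.9 dB, -86.8°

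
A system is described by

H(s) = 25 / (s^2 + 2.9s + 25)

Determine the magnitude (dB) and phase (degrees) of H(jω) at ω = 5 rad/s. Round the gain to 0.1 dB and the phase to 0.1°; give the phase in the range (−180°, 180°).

At s = jω = j5:
quadratic: (j5)² + 2.9·j5 + 25 = 0 + j14.5 → |·| ≈ 14.5, ∠ ≈ 90.00°
|H| = 25 / 14.5 ≈ 1.7241
Gain = 20 log₁₀(1.7241) ≈ 4.73 dB
∠H = 0.00° − 90.00° = -90.00°

4.7 dB, -90.0°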